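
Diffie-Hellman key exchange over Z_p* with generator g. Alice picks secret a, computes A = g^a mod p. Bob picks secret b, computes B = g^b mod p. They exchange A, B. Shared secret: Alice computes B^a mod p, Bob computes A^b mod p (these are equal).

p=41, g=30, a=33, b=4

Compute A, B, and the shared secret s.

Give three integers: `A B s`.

Answer: 7 4 23

Derivation:
A = 30^33 mod 41  (bits of 33 = 100001)
  bit 0 = 1: r = r^2 * 30 mod 41 = 1^2 * 30 = 1*30 = 30
  bit 1 = 0: r = r^2 mod 41 = 30^2 = 39
  bit 2 = 0: r = r^2 mod 41 = 39^2 = 4
  bit 3 = 0: r = r^2 mod 41 = 4^2 = 16
  bit 4 = 0: r = r^2 mod 41 = 16^2 = 10
  bit 5 = 1: r = r^2 * 30 mod 41 = 10^2 * 30 = 18*30 = 7
  -> A = 7
B = 30^4 mod 41  (bits of 4 = 100)
  bit 0 = 1: r = r^2 * 30 mod 41 = 1^2 * 30 = 1*30 = 30
  bit 1 = 0: r = r^2 mod 41 = 30^2 = 39
  bit 2 = 0: r = r^2 mod 41 = 39^2 = 4
  -> B = 4
s = B^a = 4^33 mod 41  (bits of 33 = 100001)
  bit 0 = 1: r = r^2 * 4 mod 41 = 1^2 * 4 = 1*4 = 4
  bit 1 = 0: r = r^2 mod 41 = 4^2 = 16
  bit 2 = 0: r = r^2 mod 41 = 16^2 = 10
  bit 3 = 0: r = r^2 mod 41 = 10^2 = 18
  bit 4 = 0: r = r^2 mod 41 = 18^2 = 37
  bit 5 = 1: r = r^2 * 4 mod 41 = 37^2 * 4 = 16*4 = 23
  -> s = B^a = 23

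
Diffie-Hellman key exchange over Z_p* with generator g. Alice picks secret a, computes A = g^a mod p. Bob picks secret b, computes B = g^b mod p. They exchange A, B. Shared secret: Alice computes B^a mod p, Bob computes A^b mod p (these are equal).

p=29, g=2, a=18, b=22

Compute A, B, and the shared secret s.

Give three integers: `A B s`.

A = 2^18 mod 29  (bits of 18 = 10010)
  bit 0 = 1: r = r^2 * 2 mod 29 = 1^2 * 2 = 1*2 = 2
  bit 1 = 0: r = r^2 mod 29 = 2^2 = 4
  bit 2 = 0: r = r^2 mod 29 = 4^2 = 16
  bit 3 = 1: r = r^2 * 2 mod 29 = 16^2 * 2 = 24*2 = 19
  bit 4 = 0: r = r^2 mod 29 = 19^2 = 13
  -> A = 13
B = 2^22 mod 29  (bits of 22 = 10110)
  bit 0 = 1: r = r^2 * 2 mod 29 = 1^2 * 2 = 1*2 = 2
  bit 1 = 0: r = r^2 mod 29 = 2^2 = 4
  bit 2 = 1: r = r^2 * 2 mod 29 = 4^2 * 2 = 16*2 = 3
  bit 3 = 1: r = r^2 * 2 mod 29 = 3^2 * 2 = 9*2 = 18
  bit 4 = 0: r = r^2 mod 29 = 18^2 = 5
  -> B = 5
s = B^a = 5^18 mod 29  (bits of 18 = 10010)
  bit 0 = 1: r = r^2 * 5 mod 29 = 1^2 * 5 = 1*5 = 5
  bit 1 = 0: r = r^2 mod 29 = 5^2 = 25
  bit 2 = 0: r = r^2 mod 29 = 25^2 = 16
  bit 3 = 1: r = r^2 * 5 mod 29 = 16^2 * 5 = 24*5 = 4
  bit 4 = 0: r = r^2 mod 29 = 4^2 = 16
  -> s = B^a = 16

Answer: 13 5 16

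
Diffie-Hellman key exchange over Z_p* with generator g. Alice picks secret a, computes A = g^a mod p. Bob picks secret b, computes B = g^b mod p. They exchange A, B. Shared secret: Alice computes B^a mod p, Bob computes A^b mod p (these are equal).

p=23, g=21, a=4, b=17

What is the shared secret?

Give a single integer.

A = 21^4 mod 23  (bits of 4 = 100)
  bit 0 = 1: r = r^2 * 21 mod 23 = 1^2 * 21 = 1*21 = 21
  bit 1 = 0: r = r^2 mod 23 = 21^2 = 4
  bit 2 = 0: r = r^2 mod 23 = 4^2 = 16
  -> A = 16
B = 21^17 mod 23  (bits of 17 = 10001)
  bit 0 = 1: r = r^2 * 21 mod 23 = 1^2 * 21 = 1*21 = 21
  bit 1 = 0: r = r^2 mod 23 = 21^2 = 4
  bit 2 = 0: r = r^2 mod 23 = 4^2 = 16
  bit 3 = 0: r = r^2 mod 23 = 16^2 = 3
  bit 4 = 1: r = r^2 * 21 mod 23 = 3^2 * 21 = 9*21 = 5
  -> B = 5
s = B^a = 5^4 mod 23  (bits of 4 = 100)
  bit 0 = 1: r = r^2 * 5 mod 23 = 1^2 * 5 = 1*5 = 5
  bit 1 = 0: r = r^2 mod 23 = 5^2 = 2
  bit 2 = 0: r = r^2 mod 23 = 2^2 = 4
  -> s = B^a = 4

Answer: 4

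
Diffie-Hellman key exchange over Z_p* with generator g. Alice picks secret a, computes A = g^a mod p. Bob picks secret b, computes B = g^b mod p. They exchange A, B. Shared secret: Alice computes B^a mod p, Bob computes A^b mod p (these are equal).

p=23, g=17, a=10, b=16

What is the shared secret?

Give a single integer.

A = 17^10 mod 23  (bits of 10 = 1010)
  bit 0 = 1: r = r^2 * 17 mod 23 = 1^2 * 17 = 1*17 = 17
  bit 1 = 0: r = r^2 mod 23 = 17^2 = 13
  bit 2 = 1: r = r^2 * 17 mod 23 = 13^2 * 17 = 8*17 = 21
  bit 3 = 0: r = r^2 mod 23 = 21^2 = 4
  -> A = 4
B = 17^16 mod 23  (bits of 16 = 10000)
  bit 0 = 1: r = r^2 * 17 mod 23 = 1^2 * 17 = 1*17 = 17
  bit 1 = 0: r = r^2 mod 23 = 17^2 = 13
  bit 2 = 0: r = r^2 mod 23 = 13^2 = 8
  bit 3 = 0: r = r^2 mod 23 = 8^2 = 18
  bit 4 = 0: r = r^2 mod 23 = 18^2 = 2
  -> B = 2
s = B^a = 2^10 mod 23  (bits of 10 = 1010)
  bit 0 = 1: r = r^2 * 2 mod 23 = 1^2 * 2 = 1*2 = 2
  bit 1 = 0: r = r^2 mod 23 = 2^2 = 4
  bit 2 = 1: r = r^2 * 2 mod 23 = 4^2 * 2 = 16*2 = 9
  bit 3 = 0: r = r^2 mod 23 = 9^2 = 12
  -> s = B^a = 12

Answer: 12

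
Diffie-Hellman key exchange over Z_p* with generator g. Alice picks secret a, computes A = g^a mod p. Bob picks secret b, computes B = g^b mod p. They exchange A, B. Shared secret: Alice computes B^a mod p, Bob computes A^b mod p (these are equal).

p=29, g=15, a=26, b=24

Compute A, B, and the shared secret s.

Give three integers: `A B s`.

Answer: 4 16 23

Derivation:
A = 15^26 mod 29  (bits of 26 = 11010)
  bit 0 = 1: r = r^2 * 15 mod 29 = 1^2 * 15 = 1*15 = 15
  bit 1 = 1: r = r^2 * 15 mod 29 = 15^2 * 15 = 22*15 = 11
  bit 2 = 0: r = r^2 mod 29 = 11^2 = 5
  bit 3 = 1: r = r^2 * 15 mod 29 = 5^2 * 15 = 25*15 = 27
  bit 4 = 0: r = r^2 mod 29 = 27^2 = 4
  -> A = 4
B = 15^24 mod 29  (bits of 24 = 11000)
  bit 0 = 1: r = r^2 * 15 mod 29 = 1^2 * 15 = 1*15 = 15
  bit 1 = 1: r = r^2 * 15 mod 29 = 15^2 * 15 = 22*15 = 11
  bit 2 = 0: r = r^2 mod 29 = 11^2 = 5
  bit 3 = 0: r = r^2 mod 29 = 5^2 = 25
  bit 4 = 0: r = r^2 mod 29 = 25^2 = 16
  -> B = 16
s = B^a = 16^26 mod 29  (bits of 26 = 11010)
  bit 0 = 1: r = r^2 * 16 mod 29 = 1^2 * 16 = 1*16 = 16
  bit 1 = 1: r = r^2 * 16 mod 29 = 16^2 * 16 = 24*16 = 7
  bit 2 = 0: r = r^2 mod 29 = 7^2 = 20
  bit 3 = 1: r = r^2 * 16 mod 29 = 20^2 * 16 = 23*16 = 20
  bit 4 = 0: r = r^2 mod 29 = 20^2 = 23
  -> s = B^a = 23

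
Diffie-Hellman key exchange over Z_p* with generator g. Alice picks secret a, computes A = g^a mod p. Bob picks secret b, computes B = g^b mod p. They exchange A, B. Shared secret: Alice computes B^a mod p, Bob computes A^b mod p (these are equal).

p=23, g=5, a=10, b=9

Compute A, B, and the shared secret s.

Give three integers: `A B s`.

A = 5^10 mod 23  (bits of 10 = 1010)
  bit 0 = 1: r = r^2 * 5 mod 23 = 1^2 * 5 = 1*5 = 5
  bit 1 = 0: r = r^2 mod 23 = 5^2 = 2
  bit 2 = 1: r = r^2 * 5 mod 23 = 2^2 * 5 = 4*5 = 20
  bit 3 = 0: r = r^2 mod 23 = 20^2 = 9
  -> A = 9
B = 5^9 mod 23  (bits of 9 = 1001)
  bit 0 = 1: r = r^2 * 5 mod 23 = 1^2 * 5 = 1*5 = 5
  bit 1 = 0: r = r^2 mod 23 = 5^2 = 2
  bit 2 = 0: r = r^2 mod 23 = 2^2 = 4
  bit 3 = 1: r = r^2 * 5 mod 23 = 4^2 * 5 = 16*5 = 11
  -> B = 11
s = B^a = 11^10 mod 23  (bits of 10 = 1010)
  bit 0 = 1: r = r^2 * 11 mod 23 = 1^2 * 11 = 1*11 = 11
  bit 1 = 0: r = r^2 mod 23 = 11^2 = 6
  bit 2 = 1: r = r^2 * 11 mod 23 = 6^2 * 11 = 13*11 = 5
  bit 3 = 0: r = r^2 mod 23 = 5^2 = 2
  -> s = B^a = 2

Answer: 9 11 2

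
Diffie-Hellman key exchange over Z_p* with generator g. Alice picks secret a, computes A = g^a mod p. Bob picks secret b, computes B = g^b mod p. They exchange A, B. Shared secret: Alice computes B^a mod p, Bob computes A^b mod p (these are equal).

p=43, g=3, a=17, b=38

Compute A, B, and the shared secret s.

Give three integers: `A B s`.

A = 3^17 mod 43  (bits of 17 = 10001)
  bit 0 = 1: r = r^2 * 3 mod 43 = 1^2 * 3 = 1*3 = 3
  bit 1 = 0: r = r^2 mod 43 = 3^2 = 9
  bit 2 = 0: r = r^2 mod 43 = 9^2 = 38
  bit 3 = 0: r = r^2 mod 43 = 38^2 = 25
  bit 4 = 1: r = r^2 * 3 mod 43 = 25^2 * 3 = 23*3 = 26
  -> A = 26
B = 3^38 mod 43  (bits of 38 = 100110)
  bit 0 = 1: r = r^2 * 3 mod 43 = 1^2 * 3 = 1*3 = 3
  bit 1 = 0: r = r^2 mod 43 = 3^2 = 9
  bit 2 = 0: r = r^2 mod 43 = 9^2 = 38
  bit 3 = 1: r = r^2 * 3 mod 43 = 38^2 * 3 = 25*3 = 32
  bit 4 = 1: r = r^2 * 3 mod 43 = 32^2 * 3 = 35*3 = 19
  bit 5 = 0: r = r^2 mod 43 = 19^2 = 17
  -> B = 17
s = B^a = 17^17 mod 43  (bits of 17 = 10001)
  bit 0 = 1: r = r^2 * 17 mod 43 = 1^2 * 17 = 1*17 = 17
  bit 1 = 0: r = r^2 mod 43 = 17^2 = 31
  bit 2 = 0: r = r^2 mod 43 = 31^2 = 15
  bit 3 = 0: r = r^2 mod 43 = 15^2 = 10
  bit 4 = 1: r = r^2 * 17 mod 43 = 10^2 * 17 = 14*17 = 23
  -> s = B^a = 23

Answer: 26 17 23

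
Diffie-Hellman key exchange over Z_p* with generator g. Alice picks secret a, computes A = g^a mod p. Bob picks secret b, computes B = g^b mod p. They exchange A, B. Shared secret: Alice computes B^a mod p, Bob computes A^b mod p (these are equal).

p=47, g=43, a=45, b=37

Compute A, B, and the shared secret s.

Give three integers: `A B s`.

A = 43^45 mod 47  (bits of 45 = 101101)
  bit 0 = 1: r = r^2 * 43 mod 47 = 1^2 * 43 = 1*43 = 43
  bit 1 = 0: r = r^2 mod 47 = 43^2 = 16
  bit 2 = 1: r = r^2 * 43 mod 47 = 16^2 * 43 = 21*43 = 10
  bit 3 = 1: r = r^2 * 43 mod 47 = 10^2 * 43 = 6*43 = 23
  bit 4 = 0: r = r^2 mod 47 = 23^2 = 12
  bit 5 = 1: r = r^2 * 43 mod 47 = 12^2 * 43 = 3*43 = 35
  -> A = 35
B = 43^37 mod 47  (bits of 37 = 100101)
  bit 0 = 1: r = r^2 * 43 mod 47 = 1^2 * 43 = 1*43 = 43
  bit 1 = 0: r = r^2 mod 47 = 43^2 = 16
  bit 2 = 0: r = r^2 mod 47 = 16^2 = 21
  bit 3 = 1: r = r^2 * 43 mod 47 = 21^2 * 43 = 18*43 = 22
  bit 4 = 0: r = r^2 mod 47 = 22^2 = 14
  bit 5 = 1: r = r^2 * 43 mod 47 = 14^2 * 43 = 8*43 = 15
  -> B = 15
s = B^a = 15^45 mod 47  (bits of 45 = 101101)
  bit 0 = 1: r = r^2 * 15 mod 47 = 1^2 * 15 = 1*15 = 15
  bit 1 = 0: r = r^2 mod 47 = 15^2 = 37
  bit 2 = 1: r = r^2 * 15 mod 47 = 37^2 * 15 = 6*15 = 43
  bit 3 = 1: r = r^2 * 15 mod 47 = 43^2 * 15 = 16*15 = 5
  bit 4 = 0: r = r^2 mod 47 = 5^2 = 25
  bit 5 = 1: r = r^2 * 15 mod 47 = 25^2 * 15 = 14*15 = 22
  -> s = B^a = 22

Answer: 35 15 22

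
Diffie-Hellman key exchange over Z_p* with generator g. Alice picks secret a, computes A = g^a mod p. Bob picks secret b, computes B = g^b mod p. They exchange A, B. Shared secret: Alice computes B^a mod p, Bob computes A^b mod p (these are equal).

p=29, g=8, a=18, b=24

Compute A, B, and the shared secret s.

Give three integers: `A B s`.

A = 8^18 mod 29  (bits of 18 = 10010)
  bit 0 = 1: r = r^2 * 8 mod 29 = 1^2 * 8 = 1*8 = 8
  bit 1 = 0: r = r^2 mod 29 = 8^2 = 6
  bit 2 = 0: r = r^2 mod 29 = 6^2 = 7
  bit 3 = 1: r = r^2 * 8 mod 29 = 7^2 * 8 = 20*8 = 15
  bit 4 = 0: r = r^2 mod 29 = 15^2 = 22
  -> A = 22
B = 8^24 mod 29  (bits of 24 = 11000)
  bit 0 = 1: r = r^2 * 8 mod 29 = 1^2 * 8 = 1*8 = 8
  bit 1 = 1: r = r^2 * 8 mod 29 = 8^2 * 8 = 6*8 = 19
  bit 2 = 0: r = r^2 mod 29 = 19^2 = 13
  bit 3 = 0: r = r^2 mod 29 = 13^2 = 24
  bit 4 = 0: r = r^2 mod 29 = 24^2 = 25
  -> B = 25
s = B^a = 25^18 mod 29  (bits of 18 = 10010)
  bit 0 = 1: r = r^2 * 25 mod 29 = 1^2 * 25 = 1*25 = 25
  bit 1 = 0: r = r^2 mod 29 = 25^2 = 16
  bit 2 = 0: r = r^2 mod 29 = 16^2 = 24
  bit 3 = 1: r = r^2 * 25 mod 29 = 24^2 * 25 = 25*25 = 16
  bit 4 = 0: r = r^2 mod 29 = 16^2 = 24
  -> s = B^a = 24

Answer: 22 25 24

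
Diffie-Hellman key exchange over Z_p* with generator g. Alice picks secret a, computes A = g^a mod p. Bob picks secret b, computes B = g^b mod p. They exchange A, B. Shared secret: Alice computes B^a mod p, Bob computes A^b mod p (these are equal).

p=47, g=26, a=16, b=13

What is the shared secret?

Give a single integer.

Answer: 21

Derivation:
A = 26^16 mod 47  (bits of 16 = 10000)
  bit 0 = 1: r = r^2 * 26 mod 47 = 1^2 * 26 = 1*26 = 26
  bit 1 = 0: r = r^2 mod 47 = 26^2 = 18
  bit 2 = 0: r = r^2 mod 47 = 18^2 = 42
  bit 3 = 0: r = r^2 mod 47 = 42^2 = 25
  bit 4 = 0: r = r^2 mod 47 = 25^2 = 14
  -> A = 14
B = 26^13 mod 47  (bits of 13 = 1101)
  bit 0 = 1: r = r^2 * 26 mod 47 = 1^2 * 26 = 1*26 = 26
  bit 1 = 1: r = r^2 * 26 mod 47 = 26^2 * 26 = 18*26 = 45
  bit 2 = 0: r = r^2 mod 47 = 45^2 = 4
  bit 3 = 1: r = r^2 * 26 mod 47 = 4^2 * 26 = 16*26 = 40
  -> B = 40
s = B^a = 40^16 mod 47  (bits of 16 = 10000)
  bit 0 = 1: r = r^2 * 40 mod 47 = 1^2 * 40 = 1*40 = 40
  bit 1 = 0: r = r^2 mod 47 = 40^2 = 2
  bit 2 = 0: r = r^2 mod 47 = 2^2 = 4
  bit 3 = 0: r = r^2 mod 47 = 4^2 = 16
  bit 4 = 0: r = r^2 mod 47 = 16^2 = 21
  -> s = B^a = 21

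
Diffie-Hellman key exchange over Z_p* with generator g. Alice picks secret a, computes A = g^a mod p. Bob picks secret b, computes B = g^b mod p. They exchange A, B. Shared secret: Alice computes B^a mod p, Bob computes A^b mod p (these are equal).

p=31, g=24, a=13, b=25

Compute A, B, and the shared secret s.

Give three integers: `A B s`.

Answer: 12 6 6

Derivation:
A = 24^13 mod 31  (bits of 13 = 1101)
  bit 0 = 1: r = r^2 * 24 mod 31 = 1^2 * 24 = 1*24 = 24
  bit 1 = 1: r = r^2 * 24 mod 31 = 24^2 * 24 = 18*24 = 29
  bit 2 = 0: r = r^2 mod 31 = 29^2 = 4
  bit 3 = 1: r = r^2 * 24 mod 31 = 4^2 * 24 = 16*24 = 12
  -> A = 12
B = 24^25 mod 31  (bits of 25 = 11001)
  bit 0 = 1: r = r^2 * 24 mod 31 = 1^2 * 24 = 1*24 = 24
  bit 1 = 1: r = r^2 * 24 mod 31 = 24^2 * 24 = 18*24 = 29
  bit 2 = 0: r = r^2 mod 31 = 29^2 = 4
  bit 3 = 0: r = r^2 mod 31 = 4^2 = 16
  bit 4 = 1: r = r^2 * 24 mod 31 = 16^2 * 24 = 8*24 = 6
  -> B = 6
s = B^a = 6^13 mod 31  (bits of 13 = 1101)
  bit 0 = 1: r = r^2 * 6 mod 31 = 1^2 * 6 = 1*6 = 6
  bit 1 = 1: r = r^2 * 6 mod 31 = 6^2 * 6 = 5*6 = 30
  bit 2 = 0: r = r^2 mod 31 = 30^2 = 1
  bit 3 = 1: r = r^2 * 6 mod 31 = 1^2 * 6 = 1*6 = 6
  -> s = B^a = 6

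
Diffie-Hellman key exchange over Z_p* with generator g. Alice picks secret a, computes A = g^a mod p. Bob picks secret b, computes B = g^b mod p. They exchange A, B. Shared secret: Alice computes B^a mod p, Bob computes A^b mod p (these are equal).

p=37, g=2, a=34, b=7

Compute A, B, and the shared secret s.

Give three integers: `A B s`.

Answer: 28 17 21

Derivation:
A = 2^34 mod 37  (bits of 34 = 100010)
  bit 0 = 1: r = r^2 * 2 mod 37 = 1^2 * 2 = 1*2 = 2
  bit 1 = 0: r = r^2 mod 37 = 2^2 = 4
  bit 2 = 0: r = r^2 mod 37 = 4^2 = 16
  bit 3 = 0: r = r^2 mod 37 = 16^2 = 34
  bit 4 = 1: r = r^2 * 2 mod 37 = 34^2 * 2 = 9*2 = 18
  bit 5 = 0: r = r^2 mod 37 = 18^2 = 28
  -> A = 28
B = 2^7 mod 37  (bits of 7 = 111)
  bit 0 = 1: r = r^2 * 2 mod 37 = 1^2 * 2 = 1*2 = 2
  bit 1 = 1: r = r^2 * 2 mod 37 = 2^2 * 2 = 4*2 = 8
  bit 2 = 1: r = r^2 * 2 mod 37 = 8^2 * 2 = 27*2 = 17
  -> B = 17
s = B^a = 17^34 mod 37  (bits of 34 = 100010)
  bit 0 = 1: r = r^2 * 17 mod 37 = 1^2 * 17 = 1*17 = 17
  bit 1 = 0: r = r^2 mod 37 = 17^2 = 30
  bit 2 = 0: r = r^2 mod 37 = 30^2 = 12
  bit 3 = 0: r = r^2 mod 37 = 12^2 = 33
  bit 4 = 1: r = r^2 * 17 mod 37 = 33^2 * 17 = 16*17 = 13
  bit 5 = 0: r = r^2 mod 37 = 13^2 = 21
  -> s = B^a = 21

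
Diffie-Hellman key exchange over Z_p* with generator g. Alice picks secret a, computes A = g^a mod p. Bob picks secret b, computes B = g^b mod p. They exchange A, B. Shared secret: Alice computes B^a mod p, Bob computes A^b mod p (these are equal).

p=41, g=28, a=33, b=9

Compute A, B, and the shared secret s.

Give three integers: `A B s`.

Answer: 11 34 12

Derivation:
A = 28^33 mod 41  (bits of 33 = 100001)
  bit 0 = 1: r = r^2 * 28 mod 41 = 1^2 * 28 = 1*28 = 28
  bit 1 = 0: r = r^2 mod 41 = 28^2 = 5
  bit 2 = 0: r = r^2 mod 41 = 5^2 = 25
  bit 3 = 0: r = r^2 mod 41 = 25^2 = 10
  bit 4 = 0: r = r^2 mod 41 = 10^2 = 18
  bit 5 = 1: r = r^2 * 28 mod 41 = 18^2 * 28 = 37*28 = 11
  -> A = 11
B = 28^9 mod 41  (bits of 9 = 1001)
  bit 0 = 1: r = r^2 * 28 mod 41 = 1^2 * 28 = 1*28 = 28
  bit 1 = 0: r = r^2 mod 41 = 28^2 = 5
  bit 2 = 0: r = r^2 mod 41 = 5^2 = 25
  bit 3 = 1: r = r^2 * 28 mod 41 = 25^2 * 28 = 10*28 = 34
  -> B = 34
s = B^a = 34^33 mod 41  (bits of 33 = 100001)
  bit 0 = 1: r = r^2 * 34 mod 41 = 1^2 * 34 = 1*34 = 34
  bit 1 = 0: r = r^2 mod 41 = 34^2 = 8
  bit 2 = 0: r = r^2 mod 41 = 8^2 = 23
  bit 3 = 0: r = r^2 mod 41 = 23^2 = 37
  bit 4 = 0: r = r^2 mod 41 = 37^2 = 16
  bit 5 = 1: r = r^2 * 34 mod 41 = 16^2 * 34 = 10*34 = 12
  -> s = B^a = 12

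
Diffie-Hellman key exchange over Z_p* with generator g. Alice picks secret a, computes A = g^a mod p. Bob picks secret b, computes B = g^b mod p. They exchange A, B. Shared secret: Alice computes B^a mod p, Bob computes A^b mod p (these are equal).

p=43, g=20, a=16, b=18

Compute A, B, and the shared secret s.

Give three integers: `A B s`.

A = 20^16 mod 43  (bits of 16 = 10000)
  bit 0 = 1: r = r^2 * 20 mod 43 = 1^2 * 20 = 1*20 = 20
  bit 1 = 0: r = r^2 mod 43 = 20^2 = 13
  bit 2 = 0: r = r^2 mod 43 = 13^2 = 40
  bit 3 = 0: r = r^2 mod 43 = 40^2 = 9
  bit 4 = 0: r = r^2 mod 43 = 9^2 = 38
  -> A = 38
B = 20^18 mod 43  (bits of 18 = 10010)
  bit 0 = 1: r = r^2 * 20 mod 43 = 1^2 * 20 = 1*20 = 20
  bit 1 = 0: r = r^2 mod 43 = 20^2 = 13
  bit 2 = 0: r = r^2 mod 43 = 13^2 = 40
  bit 3 = 1: r = r^2 * 20 mod 43 = 40^2 * 20 = 9*20 = 8
  bit 4 = 0: r = r^2 mod 43 = 8^2 = 21
  -> B = 21
s = B^a = 21^16 mod 43  (bits of 16 = 10000)
  bit 0 = 1: r = r^2 * 21 mod 43 = 1^2 * 21 = 1*21 = 21
  bit 1 = 0: r = r^2 mod 43 = 21^2 = 11
  bit 2 = 0: r = r^2 mod 43 = 11^2 = 35
  bit 3 = 0: r = r^2 mod 43 = 35^2 = 21
  bit 4 = 0: r = r^2 mod 43 = 21^2 = 11
  -> s = B^a = 11

Answer: 38 21 11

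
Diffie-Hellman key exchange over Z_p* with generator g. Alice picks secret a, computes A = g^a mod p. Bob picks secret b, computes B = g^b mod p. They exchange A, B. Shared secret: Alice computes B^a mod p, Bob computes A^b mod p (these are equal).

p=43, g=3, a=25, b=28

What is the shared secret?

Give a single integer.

A = 3^25 mod 43  (bits of 25 = 11001)
  bit 0 = 1: r = r^2 * 3 mod 43 = 1^2 * 3 = 1*3 = 3
  bit 1 = 1: r = r^2 * 3 mod 43 = 3^2 * 3 = 9*3 = 27
  bit 2 = 0: r = r^2 mod 43 = 27^2 = 41
  bit 3 = 0: r = r^2 mod 43 = 41^2 = 4
  bit 4 = 1: r = r^2 * 3 mod 43 = 4^2 * 3 = 16*3 = 5
  -> A = 5
B = 3^28 mod 43  (bits of 28 = 11100)
  bit 0 = 1: r = r^2 * 3 mod 43 = 1^2 * 3 = 1*3 = 3
  bit 1 = 1: r = r^2 * 3 mod 43 = 3^2 * 3 = 9*3 = 27
  bit 2 = 1: r = r^2 * 3 mod 43 = 27^2 * 3 = 41*3 = 37
  bit 3 = 0: r = r^2 mod 43 = 37^2 = 36
  bit 4 = 0: r = r^2 mod 43 = 36^2 = 6
  -> B = 6
s = B^a = 6^25 mod 43  (bits of 25 = 11001)
  bit 0 = 1: r = r^2 * 6 mod 43 = 1^2 * 6 = 1*6 = 6
  bit 1 = 1: r = r^2 * 6 mod 43 = 6^2 * 6 = 36*6 = 1
  bit 2 = 0: r = r^2 mod 43 = 1^2 = 1
  bit 3 = 0: r = r^2 mod 43 = 1^2 = 1
  bit 4 = 1: r = r^2 * 6 mod 43 = 1^2 * 6 = 1*6 = 6
  -> s = B^a = 6

Answer: 6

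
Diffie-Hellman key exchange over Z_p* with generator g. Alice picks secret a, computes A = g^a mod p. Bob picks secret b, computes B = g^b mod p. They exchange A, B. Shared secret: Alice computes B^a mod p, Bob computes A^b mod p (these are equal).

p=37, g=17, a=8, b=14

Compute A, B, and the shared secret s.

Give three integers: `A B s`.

Answer: 33 3 12

Derivation:
A = 17^8 mod 37  (bits of 8 = 1000)
  bit 0 = 1: r = r^2 * 17 mod 37 = 1^2 * 17 = 1*17 = 17
  bit 1 = 0: r = r^2 mod 37 = 17^2 = 30
  bit 2 = 0: r = r^2 mod 37 = 30^2 = 12
  bit 3 = 0: r = r^2 mod 37 = 12^2 = 33
  -> A = 33
B = 17^14 mod 37  (bits of 14 = 1110)
  bit 0 = 1: r = r^2 * 17 mod 37 = 1^2 * 17 = 1*17 = 17
  bit 1 = 1: r = r^2 * 17 mod 37 = 17^2 * 17 = 30*17 = 29
  bit 2 = 1: r = r^2 * 17 mod 37 = 29^2 * 17 = 27*17 = 15
  bit 3 = 0: r = r^2 mod 37 = 15^2 = 3
  -> B = 3
s = B^a = 3^8 mod 37  (bits of 8 = 1000)
  bit 0 = 1: r = r^2 * 3 mod 37 = 1^2 * 3 = 1*3 = 3
  bit 1 = 0: r = r^2 mod 37 = 3^2 = 9
  bit 2 = 0: r = r^2 mod 37 = 9^2 = 7
  bit 3 = 0: r = r^2 mod 37 = 7^2 = 12
  -> s = B^a = 12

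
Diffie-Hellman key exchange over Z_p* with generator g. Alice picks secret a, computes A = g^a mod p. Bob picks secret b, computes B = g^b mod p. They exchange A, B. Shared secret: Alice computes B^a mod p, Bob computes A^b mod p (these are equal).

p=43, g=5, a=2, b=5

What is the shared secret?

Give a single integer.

Answer: 24

Derivation:
A = 5^2 mod 43  (bits of 2 = 10)
  bit 0 = 1: r = r^2 * 5 mod 43 = 1^2 * 5 = 1*5 = 5
  bit 1 = 0: r = r^2 mod 43 = 5^2 = 25
  -> A = 25
B = 5^5 mod 43  (bits of 5 = 101)
  bit 0 = 1: r = r^2 * 5 mod 43 = 1^2 * 5 = 1*5 = 5
  bit 1 = 0: r = r^2 mod 43 = 5^2 = 25
  bit 2 = 1: r = r^2 * 5 mod 43 = 25^2 * 5 = 23*5 = 29
  -> B = 29
s = B^a = 29^2 mod 43  (bits of 2 = 10)
  bit 0 = 1: r = r^2 * 29 mod 43 = 1^2 * 29 = 1*29 = 29
  bit 1 = 0: r = r^2 mod 43 = 29^2 = 24
  -> s = B^a = 24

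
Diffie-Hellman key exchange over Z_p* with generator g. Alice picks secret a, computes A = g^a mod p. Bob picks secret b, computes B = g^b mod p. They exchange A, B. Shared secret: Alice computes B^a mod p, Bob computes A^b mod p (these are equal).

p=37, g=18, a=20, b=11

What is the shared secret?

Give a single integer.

A = 18^20 mod 37  (bits of 20 = 10100)
  bit 0 = 1: r = r^2 * 18 mod 37 = 1^2 * 18 = 1*18 = 18
  bit 1 = 0: r = r^2 mod 37 = 18^2 = 28
  bit 2 = 1: r = r^2 * 18 mod 37 = 28^2 * 18 = 7*18 = 15
  bit 3 = 0: r = r^2 mod 37 = 15^2 = 3
  bit 4 = 0: r = r^2 mod 37 = 3^2 = 9
  -> A = 9
B = 18^11 mod 37  (bits of 11 = 1011)
  bit 0 = 1: r = r^2 * 18 mod 37 = 1^2 * 18 = 1*18 = 18
  bit 1 = 0: r = r^2 mod 37 = 18^2 = 28
  bit 2 = 1: r = r^2 * 18 mod 37 = 28^2 * 18 = 7*18 = 15
  bit 3 = 1: r = r^2 * 18 mod 37 = 15^2 * 18 = 3*18 = 17
  -> B = 17
s = B^a = 17^20 mod 37  (bits of 20 = 10100)
  bit 0 = 1: r = r^2 * 17 mod 37 = 1^2 * 17 = 1*17 = 17
  bit 1 = 0: r = r^2 mod 37 = 17^2 = 30
  bit 2 = 1: r = r^2 * 17 mod 37 = 30^2 * 17 = 12*17 = 19
  bit 3 = 0: r = r^2 mod 37 = 19^2 = 28
  bit 4 = 0: r = r^2 mod 37 = 28^2 = 7
  -> s = B^a = 7

Answer: 7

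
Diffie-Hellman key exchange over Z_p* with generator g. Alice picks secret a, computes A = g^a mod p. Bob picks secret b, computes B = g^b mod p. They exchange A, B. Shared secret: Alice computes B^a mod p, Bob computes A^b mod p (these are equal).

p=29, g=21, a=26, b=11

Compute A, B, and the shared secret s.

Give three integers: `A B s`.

Answer: 5 26 13

Derivation:
A = 21^26 mod 29  (bits of 26 = 11010)
  bit 0 = 1: r = r^2 * 21 mod 29 = 1^2 * 21 = 1*21 = 21
  bit 1 = 1: r = r^2 * 21 mod 29 = 21^2 * 21 = 6*21 = 10
  bit 2 = 0: r = r^2 mod 29 = 10^2 = 13
  bit 3 = 1: r = r^2 * 21 mod 29 = 13^2 * 21 = 24*21 = 11
  bit 4 = 0: r = r^2 mod 29 = 11^2 = 5
  -> A = 5
B = 21^11 mod 29  (bits of 11 = 1011)
  bit 0 = 1: r = r^2 * 21 mod 29 = 1^2 * 21 = 1*21 = 21
  bit 1 = 0: r = r^2 mod 29 = 21^2 = 6
  bit 2 = 1: r = r^2 * 21 mod 29 = 6^2 * 21 = 7*21 = 2
  bit 3 = 1: r = r^2 * 21 mod 29 = 2^2 * 21 = 4*21 = 26
  -> B = 26
s = B^a = 26^26 mod 29  (bits of 26 = 11010)
  bit 0 = 1: r = r^2 * 26 mod 29 = 1^2 * 26 = 1*26 = 26
  bit 1 = 1: r = r^2 * 26 mod 29 = 26^2 * 26 = 9*26 = 2
  bit 2 = 0: r = r^2 mod 29 = 2^2 = 4
  bit 3 = 1: r = r^2 * 26 mod 29 = 4^2 * 26 = 16*26 = 10
  bit 4 = 0: r = r^2 mod 29 = 10^2 = 13
  -> s = B^a = 13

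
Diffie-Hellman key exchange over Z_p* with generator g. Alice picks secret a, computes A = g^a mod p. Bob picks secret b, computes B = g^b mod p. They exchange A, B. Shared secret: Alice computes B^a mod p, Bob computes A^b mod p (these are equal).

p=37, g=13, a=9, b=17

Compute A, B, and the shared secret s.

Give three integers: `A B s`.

A = 13^9 mod 37  (bits of 9 = 1001)
  bit 0 = 1: r = r^2 * 13 mod 37 = 1^2 * 13 = 1*13 = 13
  bit 1 = 0: r = r^2 mod 37 = 13^2 = 21
  bit 2 = 0: r = r^2 mod 37 = 21^2 = 34
  bit 3 = 1: r = r^2 * 13 mod 37 = 34^2 * 13 = 9*13 = 6
  -> A = 6
B = 13^17 mod 37  (bits of 17 = 10001)
  bit 0 = 1: r = r^2 * 13 mod 37 = 1^2 * 13 = 1*13 = 13
  bit 1 = 0: r = r^2 mod 37 = 13^2 = 21
  bit 2 = 0: r = r^2 mod 37 = 21^2 = 34
  bit 3 = 0: r = r^2 mod 37 = 34^2 = 9
  bit 4 = 1: r = r^2 * 13 mod 37 = 9^2 * 13 = 7*13 = 17
  -> B = 17
s = B^a = 17^9 mod 37  (bits of 9 = 1001)
  bit 0 = 1: r = r^2 * 17 mod 37 = 1^2 * 17 = 1*17 = 17
  bit 1 = 0: r = r^2 mod 37 = 17^2 = 30
  bit 2 = 0: r = r^2 mod 37 = 30^2 = 12
  bit 3 = 1: r = r^2 * 17 mod 37 = 12^2 * 17 = 33*17 = 6
  -> s = B^a = 6

Answer: 6 17 6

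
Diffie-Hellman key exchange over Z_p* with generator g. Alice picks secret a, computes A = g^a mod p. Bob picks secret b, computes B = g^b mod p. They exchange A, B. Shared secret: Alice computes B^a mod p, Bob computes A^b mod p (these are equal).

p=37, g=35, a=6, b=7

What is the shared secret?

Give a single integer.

A = 35^6 mod 37  (bits of 6 = 110)
  bit 0 = 1: r = r^2 * 35 mod 37 = 1^2 * 35 = 1*35 = 35
  bit 1 = 1: r = r^2 * 35 mod 37 = 35^2 * 35 = 4*35 = 29
  bit 2 = 0: r = r^2 mod 37 = 29^2 = 27
  -> A = 27
B = 35^7 mod 37  (bits of 7 = 111)
  bit 0 = 1: r = r^2 * 35 mod 37 = 1^2 * 35 = 1*35 = 35
  bit 1 = 1: r = r^2 * 35 mod 37 = 35^2 * 35 = 4*35 = 29
  bit 2 = 1: r = r^2 * 35 mod 37 = 29^2 * 35 = 27*35 = 20
  -> B = 20
s = B^a = 20^6 mod 37  (bits of 6 = 110)
  bit 0 = 1: r = r^2 * 20 mod 37 = 1^2 * 20 = 1*20 = 20
  bit 1 = 1: r = r^2 * 20 mod 37 = 20^2 * 20 = 30*20 = 8
  bit 2 = 0: r = r^2 mod 37 = 8^2 = 27
  -> s = B^a = 27

Answer: 27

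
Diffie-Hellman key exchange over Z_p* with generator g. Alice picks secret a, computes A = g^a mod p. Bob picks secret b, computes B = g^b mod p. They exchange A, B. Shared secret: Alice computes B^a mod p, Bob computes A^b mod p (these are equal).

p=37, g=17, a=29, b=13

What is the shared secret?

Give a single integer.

A = 17^29 mod 37  (bits of 29 = 11101)
  bit 0 = 1: r = r^2 * 17 mod 37 = 1^2 * 17 = 1*17 = 17
  bit 1 = 1: r = r^2 * 17 mod 37 = 17^2 * 17 = 30*17 = 29
  bit 2 = 1: r = r^2 * 17 mod 37 = 29^2 * 17 = 27*17 = 15
  bit 3 = 0: r = r^2 mod 37 = 15^2 = 3
  bit 4 = 1: r = r^2 * 17 mod 37 = 3^2 * 17 = 9*17 = 5
  -> A = 5
B = 17^13 mod 37  (bits of 13 = 1101)
  bit 0 = 1: r = r^2 * 17 mod 37 = 1^2 * 17 = 1*17 = 17
  bit 1 = 1: r = r^2 * 17 mod 37 = 17^2 * 17 = 30*17 = 29
  bit 2 = 0: r = r^2 mod 37 = 29^2 = 27
  bit 3 = 1: r = r^2 * 17 mod 37 = 27^2 * 17 = 26*17 = 35
  -> B = 35
s = B^a = 35^29 mod 37  (bits of 29 = 11101)
  bit 0 = 1: r = r^2 * 35 mod 37 = 1^2 * 35 = 1*35 = 35
  bit 1 = 1: r = r^2 * 35 mod 37 = 35^2 * 35 = 4*35 = 29
  bit 2 = 1: r = r^2 * 35 mod 37 = 29^2 * 35 = 27*35 = 20
  bit 3 = 0: r = r^2 mod 37 = 20^2 = 30
  bit 4 = 1: r = r^2 * 35 mod 37 = 30^2 * 35 = 12*35 = 13
  -> s = B^a = 13

Answer: 13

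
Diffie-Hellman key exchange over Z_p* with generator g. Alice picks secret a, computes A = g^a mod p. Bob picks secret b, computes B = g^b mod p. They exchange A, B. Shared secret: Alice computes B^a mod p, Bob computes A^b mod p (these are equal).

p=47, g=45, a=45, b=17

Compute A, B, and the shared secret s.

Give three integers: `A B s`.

A = 45^45 mod 47  (bits of 45 = 101101)
  bit 0 = 1: r = r^2 * 45 mod 47 = 1^2 * 45 = 1*45 = 45
  bit 1 = 0: r = r^2 mod 47 = 45^2 = 4
  bit 2 = 1: r = r^2 * 45 mod 47 = 4^2 * 45 = 16*45 = 15
  bit 3 = 1: r = r^2 * 45 mod 47 = 15^2 * 45 = 37*45 = 20
  bit 4 = 0: r = r^2 mod 47 = 20^2 = 24
  bit 5 = 1: r = r^2 * 45 mod 47 = 24^2 * 45 = 12*45 = 23
  -> A = 23
B = 45^17 mod 47  (bits of 17 = 10001)
  bit 0 = 1: r = r^2 * 45 mod 47 = 1^2 * 45 = 1*45 = 45
  bit 1 = 0: r = r^2 mod 47 = 45^2 = 4
  bit 2 = 0: r = r^2 mod 47 = 4^2 = 16
  bit 3 = 0: r = r^2 mod 47 = 16^2 = 21
  bit 4 = 1: r = r^2 * 45 mod 47 = 21^2 * 45 = 18*45 = 11
  -> B = 11
s = B^a = 11^45 mod 47  (bits of 45 = 101101)
  bit 0 = 1: r = r^2 * 11 mod 47 = 1^2 * 11 = 1*11 = 11
  bit 1 = 0: r = r^2 mod 47 = 11^2 = 27
  bit 2 = 1: r = r^2 * 11 mod 47 = 27^2 * 11 = 24*11 = 29
  bit 3 = 1: r = r^2 * 11 mod 47 = 29^2 * 11 = 42*11 = 39
  bit 4 = 0: r = r^2 mod 47 = 39^2 = 17
  bit 5 = 1: r = r^2 * 11 mod 47 = 17^2 * 11 = 7*11 = 30
  -> s = B^a = 30

Answer: 23 11 30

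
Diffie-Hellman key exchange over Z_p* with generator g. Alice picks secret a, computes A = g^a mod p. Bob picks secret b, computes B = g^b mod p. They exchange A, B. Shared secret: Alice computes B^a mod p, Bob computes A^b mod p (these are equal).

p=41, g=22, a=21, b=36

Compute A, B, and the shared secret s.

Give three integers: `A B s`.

Answer: 19 25 25

Derivation:
A = 22^21 mod 41  (bits of 21 = 10101)
  bit 0 = 1: r = r^2 * 22 mod 41 = 1^2 * 22 = 1*22 = 22
  bit 1 = 0: r = r^2 mod 41 = 22^2 = 33
  bit 2 = 1: r = r^2 * 22 mod 41 = 33^2 * 22 = 23*22 = 14
  bit 3 = 0: r = r^2 mod 41 = 14^2 = 32
  bit 4 = 1: r = r^2 * 22 mod 41 = 32^2 * 22 = 40*22 = 19
  -> A = 19
B = 22^36 mod 41  (bits of 36 = 100100)
  bit 0 = 1: r = r^2 * 22 mod 41 = 1^2 * 22 = 1*22 = 22
  bit 1 = 0: r = r^2 mod 41 = 22^2 = 33
  bit 2 = 0: r = r^2 mod 41 = 33^2 = 23
  bit 3 = 1: r = r^2 * 22 mod 41 = 23^2 * 22 = 37*22 = 35
  bit 4 = 0: r = r^2 mod 41 = 35^2 = 36
  bit 5 = 0: r = r^2 mod 41 = 36^2 = 25
  -> B = 25
s = B^a = 25^21 mod 41  (bits of 21 = 10101)
  bit 0 = 1: r = r^2 * 25 mod 41 = 1^2 * 25 = 1*25 = 25
  bit 1 = 0: r = r^2 mod 41 = 25^2 = 10
  bit 2 = 1: r = r^2 * 25 mod 41 = 10^2 * 25 = 18*25 = 40
  bit 3 = 0: r = r^2 mod 41 = 40^2 = 1
  bit 4 = 1: r = r^2 * 25 mod 41 = 1^2 * 25 = 1*25 = 25
  -> s = B^a = 25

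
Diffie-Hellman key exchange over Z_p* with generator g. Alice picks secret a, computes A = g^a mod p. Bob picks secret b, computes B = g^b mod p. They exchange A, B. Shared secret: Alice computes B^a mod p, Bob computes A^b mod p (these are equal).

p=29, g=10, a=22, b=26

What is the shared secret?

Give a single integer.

A = 10^22 mod 29  (bits of 22 = 10110)
  bit 0 = 1: r = r^2 * 10 mod 29 = 1^2 * 10 = 1*10 = 10
  bit 1 = 0: r = r^2 mod 29 = 10^2 = 13
  bit 2 = 1: r = r^2 * 10 mod 29 = 13^2 * 10 = 24*10 = 8
  bit 3 = 1: r = r^2 * 10 mod 29 = 8^2 * 10 = 6*10 = 2
  bit 4 = 0: r = r^2 mod 29 = 2^2 = 4
  -> A = 4
B = 10^26 mod 29  (bits of 26 = 11010)
  bit 0 = 1: r = r^2 * 10 mod 29 = 1^2 * 10 = 1*10 = 10
  bit 1 = 1: r = r^2 * 10 mod 29 = 10^2 * 10 = 13*10 = 14
  bit 2 = 0: r = r^2 mod 29 = 14^2 = 22
  bit 3 = 1: r = r^2 * 10 mod 29 = 22^2 * 10 = 20*10 = 26
  bit 4 = 0: r = r^2 mod 29 = 26^2 = 9
  -> B = 9
s = B^a = 9^22 mod 29  (bits of 22 = 10110)
  bit 0 = 1: r = r^2 * 9 mod 29 = 1^2 * 9 = 1*9 = 9
  bit 1 = 0: r = r^2 mod 29 = 9^2 = 23
  bit 2 = 1: r = r^2 * 9 mod 29 = 23^2 * 9 = 7*9 = 5
  bit 3 = 1: r = r^2 * 9 mod 29 = 5^2 * 9 = 25*9 = 22
  bit 4 = 0: r = r^2 mod 29 = 22^2 = 20
  -> s = B^a = 20

Answer: 20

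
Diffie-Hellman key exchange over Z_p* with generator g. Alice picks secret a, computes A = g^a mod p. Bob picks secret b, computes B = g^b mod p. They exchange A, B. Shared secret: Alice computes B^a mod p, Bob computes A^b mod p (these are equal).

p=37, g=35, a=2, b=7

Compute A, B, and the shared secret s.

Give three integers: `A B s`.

A = 35^2 mod 37  (bits of 2 = 10)
  bit 0 = 1: r = r^2 * 35 mod 37 = 1^2 * 35 = 1*35 = 35
  bit 1 = 0: r = r^2 mod 37 = 35^2 = 4
  -> A = 4
B = 35^7 mod 37  (bits of 7 = 111)
  bit 0 = 1: r = r^2 * 35 mod 37 = 1^2 * 35 = 1*35 = 35
  bit 1 = 1: r = r^2 * 35 mod 37 = 35^2 * 35 = 4*35 = 29
  bit 2 = 1: r = r^2 * 35 mod 37 = 29^2 * 35 = 27*35 = 20
  -> B = 20
s = B^a = 20^2 mod 37  (bits of 2 = 10)
  bit 0 = 1: r = r^2 * 20 mod 37 = 1^2 * 20 = 1*20 = 20
  bit 1 = 0: r = r^2 mod 37 = 20^2 = 30
  -> s = B^a = 30

Answer: 4 20 30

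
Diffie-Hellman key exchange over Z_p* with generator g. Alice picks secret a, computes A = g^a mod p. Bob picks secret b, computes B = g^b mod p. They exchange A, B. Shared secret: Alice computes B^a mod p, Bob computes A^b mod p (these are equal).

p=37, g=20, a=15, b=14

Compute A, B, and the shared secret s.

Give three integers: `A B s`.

A = 20^15 mod 37  (bits of 15 = 1111)
  bit 0 = 1: r = r^2 * 20 mod 37 = 1^2 * 20 = 1*20 = 20
  bit 1 = 1: r = r^2 * 20 mod 37 = 20^2 * 20 = 30*20 = 8
  bit 2 = 1: r = r^2 * 20 mod 37 = 8^2 * 20 = 27*20 = 22
  bit 3 = 1: r = r^2 * 20 mod 37 = 22^2 * 20 = 3*20 = 23
  -> A = 23
B = 20^14 mod 37  (bits of 14 = 1110)
  bit 0 = 1: r = r^2 * 20 mod 37 = 1^2 * 20 = 1*20 = 20
  bit 1 = 1: r = r^2 * 20 mod 37 = 20^2 * 20 = 30*20 = 8
  bit 2 = 1: r = r^2 * 20 mod 37 = 8^2 * 20 = 27*20 = 22
  bit 3 = 0: r = r^2 mod 37 = 22^2 = 3
  -> B = 3
s = B^a = 3^15 mod 37  (bits of 15 = 1111)
  bit 0 = 1: r = r^2 * 3 mod 37 = 1^2 * 3 = 1*3 = 3
  bit 1 = 1: r = r^2 * 3 mod 37 = 3^2 * 3 = 9*3 = 27
  bit 2 = 1: r = r^2 * 3 mod 37 = 27^2 * 3 = 26*3 = 4
  bit 3 = 1: r = r^2 * 3 mod 37 = 4^2 * 3 = 16*3 = 11
  -> s = B^a = 11

Answer: 23 3 11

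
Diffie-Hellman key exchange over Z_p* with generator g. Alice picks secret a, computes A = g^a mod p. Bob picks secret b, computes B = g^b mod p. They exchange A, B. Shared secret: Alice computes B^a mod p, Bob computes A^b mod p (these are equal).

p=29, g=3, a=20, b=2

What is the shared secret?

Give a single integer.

A = 3^20 mod 29  (bits of 20 = 10100)
  bit 0 = 1: r = r^2 * 3 mod 29 = 1^2 * 3 = 1*3 = 3
  bit 1 = 0: r = r^2 mod 29 = 3^2 = 9
  bit 2 = 1: r = r^2 * 3 mod 29 = 9^2 * 3 = 23*3 = 11
  bit 3 = 0: r = r^2 mod 29 = 11^2 = 5
  bit 4 = 0: r = r^2 mod 29 = 5^2 = 25
  -> A = 25
B = 3^2 mod 29  (bits of 2 = 10)
  bit 0 = 1: r = r^2 * 3 mod 29 = 1^2 * 3 = 1*3 = 3
  bit 1 = 0: r = r^2 mod 29 = 3^2 = 9
  -> B = 9
s = B^a = 9^20 mod 29  (bits of 20 = 10100)
  bit 0 = 1: r = r^2 * 9 mod 29 = 1^2 * 9 = 1*9 = 9
  bit 1 = 0: r = r^2 mod 29 = 9^2 = 23
  bit 2 = 1: r = r^2 * 9 mod 29 = 23^2 * 9 = 7*9 = 5
  bit 3 = 0: r = r^2 mod 29 = 5^2 = 25
  bit 4 = 0: r = r^2 mod 29 = 25^2 = 16
  -> s = B^a = 16

Answer: 16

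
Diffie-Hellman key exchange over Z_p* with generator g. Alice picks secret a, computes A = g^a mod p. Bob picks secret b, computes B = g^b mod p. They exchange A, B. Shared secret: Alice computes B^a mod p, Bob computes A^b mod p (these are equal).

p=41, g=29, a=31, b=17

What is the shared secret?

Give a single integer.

A = 29^31 mod 41  (bits of 31 = 11111)
  bit 0 = 1: r = r^2 * 29 mod 41 = 1^2 * 29 = 1*29 = 29
  bit 1 = 1: r = r^2 * 29 mod 41 = 29^2 * 29 = 21*29 = 35
  bit 2 = 1: r = r^2 * 29 mod 41 = 35^2 * 29 = 36*29 = 19
  bit 3 = 1: r = r^2 * 29 mod 41 = 19^2 * 29 = 33*29 = 14
  bit 4 = 1: r = r^2 * 29 mod 41 = 14^2 * 29 = 32*29 = 26
  -> A = 26
B = 29^17 mod 41  (bits of 17 = 10001)
  bit 0 = 1: r = r^2 * 29 mod 41 = 1^2 * 29 = 1*29 = 29
  bit 1 = 0: r = r^2 mod 41 = 29^2 = 21
  bit 2 = 0: r = r^2 mod 41 = 21^2 = 31
  bit 3 = 0: r = r^2 mod 41 = 31^2 = 18
  bit 4 = 1: r = r^2 * 29 mod 41 = 18^2 * 29 = 37*29 = 7
  -> B = 7
s = B^a = 7^31 mod 41  (bits of 31 = 11111)
  bit 0 = 1: r = r^2 * 7 mod 41 = 1^2 * 7 = 1*7 = 7
  bit 1 = 1: r = r^2 * 7 mod 41 = 7^2 * 7 = 8*7 = 15
  bit 2 = 1: r = r^2 * 7 mod 41 = 15^2 * 7 = 20*7 = 17
  bit 3 = 1: r = r^2 * 7 mod 41 = 17^2 * 7 = 2*7 = 14
  bit 4 = 1: r = r^2 * 7 mod 41 = 14^2 * 7 = 32*7 = 19
  -> s = B^a = 19

Answer: 19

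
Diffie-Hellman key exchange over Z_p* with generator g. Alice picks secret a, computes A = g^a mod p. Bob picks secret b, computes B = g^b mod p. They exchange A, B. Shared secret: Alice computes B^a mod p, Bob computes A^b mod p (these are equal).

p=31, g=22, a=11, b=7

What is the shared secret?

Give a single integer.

A = 22^11 mod 31  (bits of 11 = 1011)
  bit 0 = 1: r = r^2 * 22 mod 31 = 1^2 * 22 = 1*22 = 22
  bit 1 = 0: r = r^2 mod 31 = 22^2 = 19
  bit 2 = 1: r = r^2 * 22 mod 31 = 19^2 * 22 = 20*22 = 6
  bit 3 = 1: r = r^2 * 22 mod 31 = 6^2 * 22 = 5*22 = 17
  -> A = 17
B = 22^7 mod 31  (bits of 7 = 111)
  bit 0 = 1: r = r^2 * 22 mod 31 = 1^2 * 22 = 1*22 = 22
  bit 1 = 1: r = r^2 * 22 mod 31 = 22^2 * 22 = 19*22 = 15
  bit 2 = 1: r = r^2 * 22 mod 31 = 15^2 * 22 = 8*22 = 21
  -> B = 21
s = B^a = 21^11 mod 31  (bits of 11 = 1011)
  bit 0 = 1: r = r^2 * 21 mod 31 = 1^2 * 21 = 1*21 = 21
  bit 1 = 0: r = r^2 mod 31 = 21^2 = 7
  bit 2 = 1: r = r^2 * 21 mod 31 = 7^2 * 21 = 18*21 = 6
  bit 3 = 1: r = r^2 * 21 mod 31 = 6^2 * 21 = 5*21 = 12
  -> s = B^a = 12

Answer: 12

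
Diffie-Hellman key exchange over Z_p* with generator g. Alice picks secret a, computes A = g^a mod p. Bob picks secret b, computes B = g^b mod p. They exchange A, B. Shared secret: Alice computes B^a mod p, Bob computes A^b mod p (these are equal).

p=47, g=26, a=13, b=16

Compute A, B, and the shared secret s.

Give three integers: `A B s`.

Answer: 40 14 21

Derivation:
A = 26^13 mod 47  (bits of 13 = 1101)
  bit 0 = 1: r = r^2 * 26 mod 47 = 1^2 * 26 = 1*26 = 26
  bit 1 = 1: r = r^2 * 26 mod 47 = 26^2 * 26 = 18*26 = 45
  bit 2 = 0: r = r^2 mod 47 = 45^2 = 4
  bit 3 = 1: r = r^2 * 26 mod 47 = 4^2 * 26 = 16*26 = 40
  -> A = 40
B = 26^16 mod 47  (bits of 16 = 10000)
  bit 0 = 1: r = r^2 * 26 mod 47 = 1^2 * 26 = 1*26 = 26
  bit 1 = 0: r = r^2 mod 47 = 26^2 = 18
  bit 2 = 0: r = r^2 mod 47 = 18^2 = 42
  bit 3 = 0: r = r^2 mod 47 = 42^2 = 25
  bit 4 = 0: r = r^2 mod 47 = 25^2 = 14
  -> B = 14
s = B^a = 14^13 mod 47  (bits of 13 = 1101)
  bit 0 = 1: r = r^2 * 14 mod 47 = 1^2 * 14 = 1*14 = 14
  bit 1 = 1: r = r^2 * 14 mod 47 = 14^2 * 14 = 8*14 = 18
  bit 2 = 0: r = r^2 mod 47 = 18^2 = 42
  bit 3 = 1: r = r^2 * 14 mod 47 = 42^2 * 14 = 25*14 = 21
  -> s = B^a = 21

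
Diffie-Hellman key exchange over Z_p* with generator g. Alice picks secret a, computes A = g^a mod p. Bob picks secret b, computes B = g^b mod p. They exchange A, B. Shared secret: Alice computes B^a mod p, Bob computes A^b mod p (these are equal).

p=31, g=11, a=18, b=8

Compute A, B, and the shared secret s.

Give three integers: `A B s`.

Answer: 2 19 8

Derivation:
A = 11^18 mod 31  (bits of 18 = 10010)
  bit 0 = 1: r = r^2 * 11 mod 31 = 1^2 * 11 = 1*11 = 11
  bit 1 = 0: r = r^2 mod 31 = 11^2 = 28
  bit 2 = 0: r = r^2 mod 31 = 28^2 = 9
  bit 3 = 1: r = r^2 * 11 mod 31 = 9^2 * 11 = 19*11 = 23
  bit 4 = 0: r = r^2 mod 31 = 23^2 = 2
  -> A = 2
B = 11^8 mod 31  (bits of 8 = 1000)
  bit 0 = 1: r = r^2 * 11 mod 31 = 1^2 * 11 = 1*11 = 11
  bit 1 = 0: r = r^2 mod 31 = 11^2 = 28
  bit 2 = 0: r = r^2 mod 31 = 28^2 = 9
  bit 3 = 0: r = r^2 mod 31 = 9^2 = 19
  -> B = 19
s = B^a = 19^18 mod 31  (bits of 18 = 10010)
  bit 0 = 1: r = r^2 * 19 mod 31 = 1^2 * 19 = 1*19 = 19
  bit 1 = 0: r = r^2 mod 31 = 19^2 = 20
  bit 2 = 0: r = r^2 mod 31 = 20^2 = 28
  bit 3 = 1: r = r^2 * 19 mod 31 = 28^2 * 19 = 9*19 = 16
  bit 4 = 0: r = r^2 mod 31 = 16^2 = 8
  -> s = B^a = 8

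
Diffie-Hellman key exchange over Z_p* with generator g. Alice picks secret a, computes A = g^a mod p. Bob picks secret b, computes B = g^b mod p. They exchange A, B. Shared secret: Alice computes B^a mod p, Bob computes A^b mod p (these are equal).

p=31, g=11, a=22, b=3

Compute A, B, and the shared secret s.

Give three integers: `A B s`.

A = 11^22 mod 31  (bits of 22 = 10110)
  bit 0 = 1: r = r^2 * 11 mod 31 = 1^2 * 11 = 1*11 = 11
  bit 1 = 0: r = r^2 mod 31 = 11^2 = 28
  bit 2 = 1: r = r^2 * 11 mod 31 = 28^2 * 11 = 9*11 = 6
  bit 3 = 1: r = r^2 * 11 mod 31 = 6^2 * 11 = 5*11 = 24
  bit 4 = 0: r = r^2 mod 31 = 24^2 = 18
  -> A = 18
B = 11^3 mod 31  (bits of 3 = 11)
  bit 0 = 1: r = r^2 * 11 mod 31 = 1^2 * 11 = 1*11 = 11
  bit 1 = 1: r = r^2 * 11 mod 31 = 11^2 * 11 = 28*11 = 29
  -> B = 29
s = B^a = 29^22 mod 31  (bits of 22 = 10110)
  bit 0 = 1: r = r^2 * 29 mod 31 = 1^2 * 29 = 1*29 = 29
  bit 1 = 0: r = r^2 mod 31 = 29^2 = 4
  bit 2 = 1: r = r^2 * 29 mod 31 = 4^2 * 29 = 16*29 = 30
  bit 3 = 1: r = r^2 * 29 mod 31 = 30^2 * 29 = 1*29 = 29
  bit 4 = 0: r = r^2 mod 31 = 29^2 = 4
  -> s = B^a = 4

Answer: 18 29 4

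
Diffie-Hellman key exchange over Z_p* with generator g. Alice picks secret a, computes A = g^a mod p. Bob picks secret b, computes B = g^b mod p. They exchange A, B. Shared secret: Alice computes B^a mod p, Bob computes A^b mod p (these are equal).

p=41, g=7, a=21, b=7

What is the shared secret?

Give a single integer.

Answer: 24

Derivation:
A = 7^21 mod 41  (bits of 21 = 10101)
  bit 0 = 1: r = r^2 * 7 mod 41 = 1^2 * 7 = 1*7 = 7
  bit 1 = 0: r = r^2 mod 41 = 7^2 = 8
  bit 2 = 1: r = r^2 * 7 mod 41 = 8^2 * 7 = 23*7 = 38
  bit 3 = 0: r = r^2 mod 41 = 38^2 = 9
  bit 4 = 1: r = r^2 * 7 mod 41 = 9^2 * 7 = 40*7 = 34
  -> A = 34
B = 7^7 mod 41  (bits of 7 = 111)
  bit 0 = 1: r = r^2 * 7 mod 41 = 1^2 * 7 = 1*7 = 7
  bit 1 = 1: r = r^2 * 7 mod 41 = 7^2 * 7 = 8*7 = 15
  bit 2 = 1: r = r^2 * 7 mod 41 = 15^2 * 7 = 20*7 = 17
  -> B = 17
s = B^a = 17^21 mod 41  (bits of 21 = 10101)
  bit 0 = 1: r = r^2 * 17 mod 41 = 1^2 * 17 = 1*17 = 17
  bit 1 = 0: r = r^2 mod 41 = 17^2 = 2
  bit 2 = 1: r = r^2 * 17 mod 41 = 2^2 * 17 = 4*17 = 27
  bit 3 = 0: r = r^2 mod 41 = 27^2 = 32
  bit 4 = 1: r = r^2 * 17 mod 41 = 32^2 * 17 = 40*17 = 24
  -> s = B^a = 24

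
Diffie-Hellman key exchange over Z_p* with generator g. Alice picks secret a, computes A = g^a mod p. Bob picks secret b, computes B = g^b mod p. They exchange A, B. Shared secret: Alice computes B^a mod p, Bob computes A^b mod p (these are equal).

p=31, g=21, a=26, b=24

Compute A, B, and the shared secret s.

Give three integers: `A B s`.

Answer: 19 16 16

Derivation:
A = 21^26 mod 31  (bits of 26 = 11010)
  bit 0 = 1: r = r^2 * 21 mod 31 = 1^2 * 21 = 1*21 = 21
  bit 1 = 1: r = r^2 * 21 mod 31 = 21^2 * 21 = 7*21 = 23
  bit 2 = 0: r = r^2 mod 31 = 23^2 = 2
  bit 3 = 1: r = r^2 * 21 mod 31 = 2^2 * 21 = 4*21 = 22
  bit 4 = 0: r = r^2 mod 31 = 22^2 = 19
  -> A = 19
B = 21^24 mod 31  (bits of 24 = 11000)
  bit 0 = 1: r = r^2 * 21 mod 31 = 1^2 * 21 = 1*21 = 21
  bit 1 = 1: r = r^2 * 21 mod 31 = 21^2 * 21 = 7*21 = 23
  bit 2 = 0: r = r^2 mod 31 = 23^2 = 2
  bit 3 = 0: r = r^2 mod 31 = 2^2 = 4
  bit 4 = 0: r = r^2 mod 31 = 4^2 = 16
  -> B = 16
s = B^a = 16^26 mod 31  (bits of 26 = 11010)
  bit 0 = 1: r = r^2 * 16 mod 31 = 1^2 * 16 = 1*16 = 16
  bit 1 = 1: r = r^2 * 16 mod 31 = 16^2 * 16 = 8*16 = 4
  bit 2 = 0: r = r^2 mod 31 = 4^2 = 16
  bit 3 = 1: r = r^2 * 16 mod 31 = 16^2 * 16 = 8*16 = 4
  bit 4 = 0: r = r^2 mod 31 = 4^2 = 16
  -> s = B^a = 16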